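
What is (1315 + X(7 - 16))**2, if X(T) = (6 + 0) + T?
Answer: 1721344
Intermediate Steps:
X(T) = 6 + T
(1315 + X(7 - 16))**2 = (1315 + (6 + (7 - 16)))**2 = (1315 + (6 - 9))**2 = (1315 - 3)**2 = 1312**2 = 1721344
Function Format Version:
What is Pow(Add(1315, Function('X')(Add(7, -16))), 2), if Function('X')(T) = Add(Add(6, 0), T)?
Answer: 1721344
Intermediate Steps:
Function('X')(T) = Add(6, T)
Pow(Add(1315, Function('X')(Add(7, -16))), 2) = Pow(Add(1315, Add(6, Add(7, -16))), 2) = Pow(Add(1315, Add(6, -9)), 2) = Pow(Add(1315, -3), 2) = Pow(1312, 2) = 1721344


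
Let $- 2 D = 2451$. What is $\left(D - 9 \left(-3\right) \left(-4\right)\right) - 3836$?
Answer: $- \frac{10339}{2} \approx -5169.5$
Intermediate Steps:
$D = - \frac{2451}{2}$ ($D = \left(- \frac{1}{2}\right) 2451 = - \frac{2451}{2} \approx -1225.5$)
$\left(D - 9 \left(-3\right) \left(-4\right)\right) - 3836 = \left(- \frac{2451}{2} - 9 \left(-3\right) \left(-4\right)\right) - 3836 = \left(- \frac{2451}{2} - \left(-27\right) \left(-4\right)\right) - 3836 = \left(- \frac{2451}{2} - 108\right) - 3836 = - \frac{2667}{2} - 3836 = - \frac{10339}{2}$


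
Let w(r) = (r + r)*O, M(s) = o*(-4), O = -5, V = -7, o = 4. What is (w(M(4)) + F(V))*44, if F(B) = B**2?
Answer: 9196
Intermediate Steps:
M(s) = -16 (M(s) = 4*(-4) = -16)
w(r) = -10*r (w(r) = (r + r)*(-5) = (2*r)*(-5) = -10*r)
(w(M(4)) + F(V))*44 = (-10*(-16) + (-7)**2)*44 = (160 + 49)*44 = 209*44 = 9196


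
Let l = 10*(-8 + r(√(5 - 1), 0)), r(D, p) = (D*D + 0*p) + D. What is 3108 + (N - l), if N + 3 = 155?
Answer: 3280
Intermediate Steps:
N = 152 (N = -3 + 155 = 152)
r(D, p) = D + D² (r(D, p) = (D² + 0) + D = D² + D = D + D²)
l = -20 (l = 10*(-8 + √(5 - 1)*(1 + √(5 - 1))) = 10*(-8 + √4*(1 + √4)) = 10*(-8 + 2*(1 + 2)) = 10*(-8 + 2*3) = 10*(-8 + 6) = 10*(-2) = -20)
3108 + (N - l) = 3108 + (152 - 1*(-20)) = 3108 + (152 + 20) = 3108 + 172 = 3280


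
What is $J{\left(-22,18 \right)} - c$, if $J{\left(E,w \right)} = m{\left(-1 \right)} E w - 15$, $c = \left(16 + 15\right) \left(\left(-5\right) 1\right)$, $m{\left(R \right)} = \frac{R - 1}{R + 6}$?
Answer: $\frac{1492}{5} \approx 298.4$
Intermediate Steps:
$m{\left(R \right)} = \frac{-1 + R}{6 + R}$
$c = -155$ ($c = 31 \left(-5\right) = -155$)
$J{\left(E,w \right)} = -15 - \frac{2 E w}{5}$ ($J{\left(E,w \right)} = \frac{-1 - 1}{6 - 1} E w - 15 = \frac{1}{5} \left(-2\right) E w - 15 = - \frac{2 E}{5} w - 15 = - \frac{2 E w}{5} - 15 = -15 - \frac{2 E w}{5}$)
$J{\left(-22,18 \right)} - c = \left(-15 - \left(- \frac{44}{5}\right) 18\right) - -155 = \left(-15 + \frac{792}{5}\right) + 155 = \frac{717}{5} + 155 = \frac{1492}{5}$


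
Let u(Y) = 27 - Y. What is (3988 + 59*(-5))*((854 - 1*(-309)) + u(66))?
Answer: 4150932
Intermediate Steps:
(3988 + 59*(-5))*((854 - 1*(-309)) + u(66)) = (3988 + 59*(-5))*((854 - 1*(-309)) + (27 - 1*66)) = (3988 - 295)*((854 + 309) + (27 - 66)) = 3693*(1163 - 39) = 3693*1124 = 4150932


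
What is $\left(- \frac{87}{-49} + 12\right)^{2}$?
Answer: $\frac{455625}{2401} \approx 189.76$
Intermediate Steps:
$\left(- \frac{87}{-49} + 12\right)^{2} = \left(\left(-87\right) \left(- \frac{1}{49}\right) + 12\right)^{2} = \left(\frac{87}{49} + 12\right)^{2} = \left(\frac{675}{49}\right)^{2} = \frac{455625}{2401}$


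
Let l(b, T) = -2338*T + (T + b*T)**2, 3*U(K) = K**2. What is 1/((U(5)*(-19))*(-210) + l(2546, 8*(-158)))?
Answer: 1/10364590858946 ≈ 9.6482e-14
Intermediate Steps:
U(K) = K**2/3
l(b, T) = (T + T*b)**2 - 2338*T (l(b, T) = -2338*T + (T + T*b)**2 = (T + T*b)**2 - 2338*T)
1/((U(5)*(-19))*(-210) + l(2546, 8*(-158))) = 1/((((1/3)*5**2)*(-19))*(-210) + (8*(-158))*(-2338 + (8*(-158))*(1 + 2546)**2)) = 1/((((1/3)*25)*(-19))*(-210) - 1264*(-2338 - 1264*2547**2)) = 1/(((25/3)*(-19))*(-210) - 1264*(-2338 - 1264*6487209)) = 1/(-475/3*(-210) - 1264*(-2338 - 8199832176)) = 1/(33250 - 1264*(-8199834514)) = 1/(33250 + 10364590825696) = 1/10364590858946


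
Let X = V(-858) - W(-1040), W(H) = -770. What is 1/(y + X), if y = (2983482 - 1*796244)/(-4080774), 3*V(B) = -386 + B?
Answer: 680129/241307965 ≈ 0.0028185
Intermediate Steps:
V(B) = -386/3 + B/3 (V(B) = (-386 + B)/3 = -386/3 + B/3)
X = 1066/3 (X = (-386/3 + (1/3)*(-858)) - 1*(-770) = (-386/3 - 286) + 770 = -1244/3 + 770 = 1066/3 ≈ 355.33)
y = -1093619/2040387 (y = (2983482 - 796244)*(-1/4080774) = 2187238*(-1/4080774) = -1093619/2040387 ≈ -0.53599)
1/(y + X) = 1/(-1093619/2040387 + 1066/3) = 1/(241307965/680129) = 680129/241307965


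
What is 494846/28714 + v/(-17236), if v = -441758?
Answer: 5303451217/123728626 ≈ 42.864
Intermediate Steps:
494846/28714 + v/(-17236) = 494846/28714 - 441758/(-17236) = 494846*(1/28714) - 441758*(-1/17236) = 247423/14357 + 220879/8618 = 5303451217/123728626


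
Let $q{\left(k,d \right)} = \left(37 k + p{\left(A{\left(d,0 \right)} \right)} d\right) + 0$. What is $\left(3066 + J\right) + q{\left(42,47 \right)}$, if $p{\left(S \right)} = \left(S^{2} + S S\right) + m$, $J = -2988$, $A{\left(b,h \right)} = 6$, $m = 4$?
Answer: $5204$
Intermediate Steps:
$p{\left(S \right)} = 4 + 2 S^{2}$ ($p{\left(S \right)} = \left(S^{2} + S S\right) + 4 = \left(S^{2} + S^{2}\right) + 4 = 2 S^{2} + 4 = 4 + 2 S^{2}$)
$q{\left(k,d \right)} = 37 k + 76 d$ ($q{\left(k,d \right)} = \left(37 k + \left(4 + 2 \cdot 6^{2}\right) d\right) + 0 = \left(37 k + \left(4 + 2 \cdot 36\right) d\right) + 0 = \left(37 k + \left(4 + 72\right) d\right) + 0 = \left(37 k + 76 d\right) + 0 = 37 k + 76 d$)
$\left(3066 + J\right) + q{\left(42,47 \right)} = \left(3066 - 2988\right) + \left(37 \cdot 42 + 76 \cdot 47\right) = 78 + \left(1554 + 3572\right) = 78 + 5126 = 5204$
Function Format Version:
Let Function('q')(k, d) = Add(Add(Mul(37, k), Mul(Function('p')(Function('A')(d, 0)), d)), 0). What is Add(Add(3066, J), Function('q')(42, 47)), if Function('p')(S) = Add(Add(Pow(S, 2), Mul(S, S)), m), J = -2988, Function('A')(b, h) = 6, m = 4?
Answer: 5204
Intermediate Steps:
Function('p')(S) = Add(4, Mul(2, Pow(S, 2))) (Function('p')(S) = Add(Add(Pow(S, 2), Mul(S, S)), 4) = Add(Add(Pow(S, 2), Pow(S, 2)), 4) = Add(Mul(2, Pow(S, 2)), 4) = Add(4, Mul(2, Pow(S, 2))))
Function('q')(k, d) = Add(Mul(37, k), Mul(76, d)) (Function('q')(k, d) = Add(Add(Mul(37, k), Mul(Add(4, Mul(2, Pow(6, 2))), d)), 0) = Add(Add(Mul(37, k), Mul(Add(4, Mul(2, 36)), d)), 0) = Add(Add(Mul(37, k), Mul(Add(4, 72), d)), 0) = Add(Add(Mul(37, k), Mul(76, d)), 0) = Add(Mul(37, k), Mul(76, d)))
Add(Add(3066, J), Function('q')(42, 47)) = Add(Add(3066, -2988), Add(Mul(37, 42), Mul(76, 47))) = Add(78, Add(1554, 3572)) = Add(78, 5126) = 5204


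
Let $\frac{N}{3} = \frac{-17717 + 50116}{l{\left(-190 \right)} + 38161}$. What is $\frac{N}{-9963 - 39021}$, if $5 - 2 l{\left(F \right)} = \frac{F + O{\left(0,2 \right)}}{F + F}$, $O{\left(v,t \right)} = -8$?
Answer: $- \frac{3077905}{59197290542} \approx -5.1994 \cdot 10^{-5}$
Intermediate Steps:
$l{\left(F \right)} = \frac{5}{2} - \frac{-8 + F}{4 F}$ ($l{\left(F \right)} = \frac{5}{2} - \frac{\left(F - 8\right) \frac{1}{F + F}}{2} = \frac{5}{2} - \frac{\left(-8 + F\right) \frac{1}{2 F}}{2} = \frac{5}{2} - \frac{\frac{1}{2} \frac{1}{F} \left(-8 + F\right)}{2} = \frac{5}{2} - \frac{-8 + F}{4 F}$)
$N = \frac{36934860}{14502031}$ ($N = 3 \frac{-17717 + 50116}{\left(\frac{9}{4} + \frac{2}{-190}\right) + 38161} = 3 \frac{32399}{\left(\frac{9}{4} + 2 \left(- \frac{1}{190}\right)\right) + 38161} = 3 \frac{32399}{\left(\frac{9}{4} - \frac{1}{95}\right) + 38161} = 3 \frac{32399}{\frac{851}{380} + 38161} = 3 \frac{32399}{\frac{14502031}{380}} = 3 \cdot 32399 \cdot \frac{380}{14502031} = 3 \cdot \frac{12311620}{14502031} = \frac{36934860}{14502031} \approx 2.5469$)
$\frac{N}{-9963 - 39021} = \frac{36934860}{14502031 \left(-9963 - 39021\right)} = \frac{36934860}{14502031 \left(-48984\right)} = \frac{36934860}{14502031} \left(- \frac{1}{48984}\right) = - \frac{3077905}{59197290542}$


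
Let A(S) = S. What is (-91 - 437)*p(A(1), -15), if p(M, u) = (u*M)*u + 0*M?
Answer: -118800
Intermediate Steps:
p(M, u) = M*u**2 (p(M, u) = (M*u)*u + 0 = M*u**2 + 0 = M*u**2)
(-91 - 437)*p(A(1), -15) = (-91 - 437)*(1*(-15)**2) = -528*225 = -118800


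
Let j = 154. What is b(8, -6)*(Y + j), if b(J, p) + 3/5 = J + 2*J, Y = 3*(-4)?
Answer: 16614/5 ≈ 3322.8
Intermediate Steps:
Y = -12
b(J, p) = -3/5 + 3*J (b(J, p) = -3/5 + (J + 2*J) = -3/5 + 3*J)
b(8, -6)*(Y + j) = (-3/5 + 3*8)*(-12 + 154) = (-3/5 + 24)*142 = (117/5)*142 = 16614/5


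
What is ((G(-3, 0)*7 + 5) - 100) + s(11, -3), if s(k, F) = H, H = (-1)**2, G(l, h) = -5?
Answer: -129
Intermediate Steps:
H = 1
s(k, F) = 1
((G(-3, 0)*7 + 5) - 100) + s(11, -3) = ((-5*7 + 5) - 100) + 1 = ((-35 + 5) - 100) + 1 = (-30 - 100) + 1 = -130 + 1 = -129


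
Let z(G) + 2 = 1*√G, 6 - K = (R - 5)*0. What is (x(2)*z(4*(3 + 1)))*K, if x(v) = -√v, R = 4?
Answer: -12*√2 ≈ -16.971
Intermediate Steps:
K = 6 (K = 6 - (4 - 5)*0 = 6 - (-1)*0 = 6 - 1*0 = 6 + 0 = 6)
z(G) = -2 + √G (z(G) = -2 + 1*√G = -2 + √G)
(x(2)*z(4*(3 + 1)))*K = ((-√2)*(-2 + √(4*(3 + 1))))*6 = ((-√2)*(-2 + √(4*4)))*6 = ((-√2)*(-2 + √16))*6 = ((-√2)*(-2 + 4))*6 = (-√2*2)*6 = -2*√2*6 = -12*√2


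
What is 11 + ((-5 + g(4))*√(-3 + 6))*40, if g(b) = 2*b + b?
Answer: 11 + 280*√3 ≈ 495.97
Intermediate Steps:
g(b) = 3*b
11 + ((-5 + g(4))*√(-3 + 6))*40 = 11 + ((-5 + 3*4)*√(-3 + 6))*40 = 11 + ((-5 + 12)*√3)*40 = 11 + (7*√3)*40 = 11 + 280*√3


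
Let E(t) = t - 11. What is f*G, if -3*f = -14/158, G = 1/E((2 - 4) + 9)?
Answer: -7/948 ≈ -0.0073840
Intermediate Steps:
E(t) = -11 + t
G = -¼ (G = 1/(-11 + ((2 - 4) + 9)) = 1/(-11 + (-2 + 9)) = 1/(-11 + 7) = 1/(-4) = -¼ ≈ -0.25000)
f = 7/237 (f = -(-1)*14/158/3 = -(-1)*14*(1/158)/3 = -(-1)*7/(3*79) = -⅓*(-7/79) = 7/237 ≈ 0.029536)
f*G = (7/237)*(-¼) = -7/948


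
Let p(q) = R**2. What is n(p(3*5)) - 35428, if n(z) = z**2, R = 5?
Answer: -34803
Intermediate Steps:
p(q) = 25 (p(q) = 5**2 = 25)
n(p(3*5)) - 35428 = 25**2 - 35428 = 625 - 35428 = -34803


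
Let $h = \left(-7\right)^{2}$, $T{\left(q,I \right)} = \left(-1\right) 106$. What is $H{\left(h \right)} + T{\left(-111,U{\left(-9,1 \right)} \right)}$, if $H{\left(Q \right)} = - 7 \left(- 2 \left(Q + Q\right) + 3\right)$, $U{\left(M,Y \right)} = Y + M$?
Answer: $1245$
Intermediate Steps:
$U{\left(M,Y \right)} = M + Y$
$T{\left(q,I \right)} = -106$
$h = 49$
$H{\left(Q \right)} = -21 + 28 Q$ ($H{\left(Q \right)} = - 7 \left(- 2 \cdot 2 Q + 3\right) = - 7 \left(- 4 Q + 3\right) = - 7 \left(3 - 4 Q\right) = -21 + 28 Q$)
$H{\left(h \right)} + T{\left(-111,U{\left(-9,1 \right)} \right)} = \left(-21 + 28 \cdot 49\right) - 106 = \left(-21 + 1372\right) - 106 = 1351 - 106 = 1245$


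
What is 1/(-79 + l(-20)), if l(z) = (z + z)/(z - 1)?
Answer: -21/1619 ≈ -0.012971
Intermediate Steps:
l(z) = 2*z/(-1 + z) (l(z) = (2*z)/(-1 + z) = 2*z/(-1 + z))
1/(-79 + l(-20)) = 1/(-79 + 2*(-20)/(-1 - 20)) = 1/(-79 + 2*(-20)/(-21)) = 1/(-79 + 2*(-20)*(-1/21)) = 1/(-79 + 40/21) = 1/(-1619/21) = -21/1619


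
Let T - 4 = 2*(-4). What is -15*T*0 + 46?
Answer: 46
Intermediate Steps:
T = -4 (T = 4 + 2*(-4) = 4 - 8 = -4)
-15*T*0 + 46 = -(-60)*0 + 46 = -15*0 + 46 = 0 + 46 = 46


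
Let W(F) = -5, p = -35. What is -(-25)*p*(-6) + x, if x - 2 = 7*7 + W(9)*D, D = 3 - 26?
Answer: 5416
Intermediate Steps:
D = -23
x = 166 (x = 2 + (7*7 - 5*(-23)) = 2 + (49 + 115) = 2 + 164 = 166)
-(-25)*p*(-6) + x = -(-25)*(-35)*(-6) + 166 = -25*35*(-6) + 166 = -875*(-6) + 166 = 5250 + 166 = 5416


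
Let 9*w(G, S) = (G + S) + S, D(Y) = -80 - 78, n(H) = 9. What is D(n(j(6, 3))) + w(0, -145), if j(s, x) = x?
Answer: -1712/9 ≈ -190.22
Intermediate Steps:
D(Y) = -158
w(G, S) = G/9 + 2*S/9 (w(G, S) = ((G + S) + S)/9 = (G + 2*S)/9 = G/9 + 2*S/9)
D(n(j(6, 3))) + w(0, -145) = -158 + ((⅑)*0 + (2/9)*(-145)) = -158 + (0 - 290/9) = -158 - 290/9 = -1712/9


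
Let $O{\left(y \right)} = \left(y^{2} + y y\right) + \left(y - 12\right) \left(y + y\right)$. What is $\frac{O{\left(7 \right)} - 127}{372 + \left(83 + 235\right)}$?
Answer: $- \frac{33}{230} \approx -0.14348$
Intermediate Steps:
$O{\left(y \right)} = 2 y^{2} + 2 y \left(-12 + y\right)$ ($O{\left(y \right)} = \left(y^{2} + y^{2}\right) + \left(-12 + y\right) 2 y = 2 y^{2} + 2 y \left(-12 + y\right)$)
$\frac{O{\left(7 \right)} - 127}{372 + \left(83 + 235\right)} = \frac{4 \cdot 7 \left(-6 + 7\right) - 127}{372 + \left(83 + 235\right)} = \frac{4 \cdot 7 \cdot 1 - 127}{372 + 318} = \frac{28 - 127}{690} = \frac{1}{690} \left(-99\right) = - \frac{33}{230}$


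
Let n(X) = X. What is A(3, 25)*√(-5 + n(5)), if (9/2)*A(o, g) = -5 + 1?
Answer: 0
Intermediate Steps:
A(o, g) = -8/9 (A(o, g) = 2*(-5 + 1)/9 = (2/9)*(-4) = -8/9)
A(3, 25)*√(-5 + n(5)) = -8*√(-5 + 5)/9 = -8*√0/9 = -8/9*0 = 0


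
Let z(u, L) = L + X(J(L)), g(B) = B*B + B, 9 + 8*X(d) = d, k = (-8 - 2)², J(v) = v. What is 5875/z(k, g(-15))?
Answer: 47000/1881 ≈ 24.987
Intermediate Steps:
k = 100 (k = (-10)² = 100)
X(d) = -9/8 + d/8
g(B) = B + B² (g(B) = B² + B = B + B²)
z(u, L) = -9/8 + 9*L/8 (z(u, L) = L + (-9/8 + L/8) = -9/8 + 9*L/8)
5875/z(k, g(-15)) = 5875/(-9/8 + 9*(-15*(1 - 15))/8) = 5875/(-9/8 + 9*(-15*(-14))/8) = 5875/(-9/8 + (9/8)*210) = 5875/(-9/8 + 945/4) = 5875/(1881/8) = 5875*(8/1881) = 47000/1881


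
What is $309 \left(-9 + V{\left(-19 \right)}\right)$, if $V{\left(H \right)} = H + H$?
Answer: $-14523$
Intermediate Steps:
$V{\left(H \right)} = 2 H$
$309 \left(-9 + V{\left(-19 \right)}\right) = 309 \left(-9 + 2 \left(-19\right)\right) = 309 \left(-9 - 38\right) = 309 \left(-47\right) = -14523$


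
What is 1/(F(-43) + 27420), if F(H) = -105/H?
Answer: 43/1179165 ≈ 3.6466e-5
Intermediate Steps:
1/(F(-43) + 27420) = 1/(-105/(-43) + 27420) = 1/(-105*(-1/43) + 27420) = 1/(105/43 + 27420) = 1/(1179165/43) = 43/1179165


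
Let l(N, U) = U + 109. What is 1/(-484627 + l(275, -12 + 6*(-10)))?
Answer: -1/484590 ≈ -2.0636e-6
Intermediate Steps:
l(N, U) = 109 + U
1/(-484627 + l(275, -12 + 6*(-10))) = 1/(-484627 + (109 + (-12 + 6*(-10)))) = 1/(-484627 + (109 + (-12 - 60))) = 1/(-484627 + (109 - 72)) = 1/(-484627 + 37) = 1/(-484590) = -1/484590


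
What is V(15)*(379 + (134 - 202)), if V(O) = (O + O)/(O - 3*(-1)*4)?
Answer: 3110/9 ≈ 345.56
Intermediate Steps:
V(O) = 2*O/(12 + O) (V(O) = (2*O)/(O + 3*4) = (2*O)/(O + 12) = (2*O)/(12 + O) = 2*O/(12 + O))
V(15)*(379 + (134 - 202)) = (2*15/(12 + 15))*(379 + (134 - 202)) = (2*15/27)*(379 - 68) = (2*15*(1/27))*311 = (10/9)*311 = 3110/9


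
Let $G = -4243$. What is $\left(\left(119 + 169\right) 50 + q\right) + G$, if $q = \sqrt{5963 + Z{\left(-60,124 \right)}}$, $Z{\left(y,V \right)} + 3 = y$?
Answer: $10157 + 10 \sqrt{59} \approx 10234.0$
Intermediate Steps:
$Z{\left(y,V \right)} = -3 + y$
$q = 10 \sqrt{59}$ ($q = \sqrt{5963 - 63} = \sqrt{5900} = 10 \sqrt{59} \approx 76.811$)
$\left(\left(119 + 169\right) 50 + q\right) + G = \left(\left(119 + 169\right) 50 + 10 \sqrt{59}\right) - 4243 = \left(288 \cdot 50 + 10 \sqrt{59}\right) - 4243 = \left(14400 + 10 \sqrt{59}\right) - 4243 = 10157 + 10 \sqrt{59}$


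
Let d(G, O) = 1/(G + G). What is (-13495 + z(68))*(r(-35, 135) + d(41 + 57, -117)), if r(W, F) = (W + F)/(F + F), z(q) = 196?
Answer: -8808371/1764 ≈ -4993.4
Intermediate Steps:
d(G, O) = 1/(2*G)
r(W, F) = (F + W)/(2*F) (r(W, F) = (F + W)/((2*F)) = (F + W)*(1/(2*F)) = (F + W)/(2*F))
(-13495 + z(68))*(r(-35, 135) + d(41 + 57, -117)) = (-13495 + 196)*((½)*(135 - 35)/135 + 1/(2*(41 + 57))) = -13299*((½)*(1/135)*100 + (½)/98) = -13299*(10/27 + (½)*(1/98)) = -13299*(10/27 + 1/196) = -13299*1987/5292 = -8808371/1764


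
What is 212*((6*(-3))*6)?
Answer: -22896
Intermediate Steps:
212*((6*(-3))*6) = 212*(-18*6) = 212*(-108) = -22896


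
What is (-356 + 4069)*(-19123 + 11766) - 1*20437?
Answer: -27336978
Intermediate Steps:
(-356 + 4069)*(-19123 + 11766) - 1*20437 = 3713*(-7357) - 20437 = -27316541 - 20437 = -27336978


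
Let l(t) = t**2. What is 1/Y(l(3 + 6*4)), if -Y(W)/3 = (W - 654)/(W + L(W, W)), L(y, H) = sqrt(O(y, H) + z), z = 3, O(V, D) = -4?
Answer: -81/25 - I/225 ≈ -3.24 - 0.0044444*I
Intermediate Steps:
L(y, H) = I (L(y, H) = sqrt(-4 + 3) = sqrt(-1) = I)
Y(W) = -3*(-654 + W)/(I + W) (Y(W) = -3*(W - 654)/(W + I) = -3*(-654 + W)/(I + W))
1/Y(l(3 + 6*4)) = 1/(3*(654 - (3 + 6*4)**2)/(I + (3 + 6*4)**2)) = 1/(3*(654 - (3 + 24)**2)/(I + (3 + 24)**2)) = 1/(3*(654 - 1*27**2)/(I + 27**2)) = 1/(3*(654 - 1*729)/(I + 729)) = 1/(3*(654 - 729)/(729 + I)) = 1/(3*((729 - I)/531442)*(-75)) = 1/(-164025/531442 + 225*I/531442) = 531442*(-164025/531442 - 225*I/531442)/50625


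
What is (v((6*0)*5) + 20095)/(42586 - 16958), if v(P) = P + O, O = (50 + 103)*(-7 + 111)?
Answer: 36007/25628 ≈ 1.4050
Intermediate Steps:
O = 15912 (O = 153*104 = 15912)
v(P) = 15912 + P (v(P) = P + 15912 = 15912 + P)
(v((6*0)*5) + 20095)/(42586 - 16958) = ((15912 + (6*0)*5) + 20095)/(42586 - 16958) = ((15912 + 0*5) + 20095)/25628 = ((15912 + 0) + 20095)*(1/25628) = (15912 + 20095)*(1/25628) = 36007*(1/25628) = 36007/25628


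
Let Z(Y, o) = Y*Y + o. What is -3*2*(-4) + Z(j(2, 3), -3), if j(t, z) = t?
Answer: 25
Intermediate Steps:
Z(Y, o) = o + Y² (Z(Y, o) = Y² + o = o + Y²)
-3*2*(-4) + Z(j(2, 3), -3) = -3*2*(-4) + (-3 + 2²) = -6*(-4) + (-3 + 4) = 24 + 1 = 25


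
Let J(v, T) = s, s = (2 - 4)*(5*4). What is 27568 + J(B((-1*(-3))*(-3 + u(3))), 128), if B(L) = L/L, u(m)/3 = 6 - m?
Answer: 27528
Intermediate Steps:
u(m) = 18 - 3*m (u(m) = 3*(6 - m) = 18 - 3*m)
B(L) = 1
s = -40 (s = -2*20 = -40)
J(v, T) = -40
27568 + J(B((-1*(-3))*(-3 + u(3))), 128) = 27568 - 40 = 27528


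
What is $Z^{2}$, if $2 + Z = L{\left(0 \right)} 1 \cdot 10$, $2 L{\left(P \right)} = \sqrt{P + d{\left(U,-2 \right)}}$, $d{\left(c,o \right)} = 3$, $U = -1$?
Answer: $79 - 20 \sqrt{3} \approx 44.359$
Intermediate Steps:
$L{\left(P \right)} = \frac{\sqrt{3 + P}}{2}$ ($L{\left(P \right)} = \frac{\sqrt{P + 3}}{2} = \frac{\sqrt{3 + P}}{2}$)
$Z = -2 + 5 \sqrt{3}$ ($Z = -2 + \frac{\sqrt{3 + 0}}{2} \cdot 1 \cdot 10 = -2 + \frac{\sqrt{3}}{2} \cdot 1 \cdot 10 = -2 + \frac{\sqrt{3}}{2} \cdot 10 = -2 + 5 \sqrt{3} \approx 6.6603$)
$Z^{2} = \left(-2 + 5 \sqrt{3}\right)^{2}$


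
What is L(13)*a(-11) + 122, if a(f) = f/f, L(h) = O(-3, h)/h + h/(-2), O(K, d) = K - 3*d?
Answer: 2919/26 ≈ 112.27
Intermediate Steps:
L(h) = -h/2 + (-3 - 3*h)/h (L(h) = (-3 - 3*h)/h + h/(-2) = (-3 - 3*h)/h + h*(-½) = (-3 - 3*h)/h - h/2 = -h/2 + (-3 - 3*h)/h)
a(f) = 1
L(13)*a(-11) + 122 = (-3 - 3/13 - ½*13)*1 + 122 = (-3 - 3*1/13 - 13/2)*1 + 122 = (-3 - 3/13 - 13/2)*1 + 122 = -253/26*1 + 122 = -253/26 + 122 = 2919/26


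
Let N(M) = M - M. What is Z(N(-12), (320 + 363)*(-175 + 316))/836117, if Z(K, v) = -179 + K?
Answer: -179/836117 ≈ -0.00021408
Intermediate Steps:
N(M) = 0
Z(N(-12), (320 + 363)*(-175 + 316))/836117 = (-179 + 0)/836117 = -179*1/836117 = -179/836117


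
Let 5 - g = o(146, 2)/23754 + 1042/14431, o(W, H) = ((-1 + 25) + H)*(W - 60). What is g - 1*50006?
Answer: -8570049256679/171396987 ≈ -50001.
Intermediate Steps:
o(W, H) = (-60 + W)*(24 + H) (o(W, H) = (24 + H)*(-60 + W) = (-60 + W)*(24 + H))
g = 828475243/171396987 (g = 5 - ((-1440 - 60*2 + 24*146 + 2*146)/23754 + 1042/14431) = 5 - ((-1440 - 120 + 3504 + 292)*(1/23754) + 1042*(1/14431)) = 5 - (2236*(1/23754) + 1042/14431) = 5 - (1118/11877 + 1042/14431) = 5 - 1*28509692/171396987 = 5 - 28509692/171396987 = 828475243/171396987 ≈ 4.8337)
g - 1*50006 = 828475243/171396987 - 1*50006 = 828475243/171396987 - 50006 = -8570049256679/171396987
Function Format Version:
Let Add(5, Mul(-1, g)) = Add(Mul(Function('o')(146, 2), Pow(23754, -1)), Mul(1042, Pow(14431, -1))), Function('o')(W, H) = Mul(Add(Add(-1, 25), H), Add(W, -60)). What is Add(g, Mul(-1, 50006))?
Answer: Rational(-8570049256679, 171396987) ≈ -50001.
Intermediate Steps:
Function('o')(W, H) = Mul(Add(-60, W), Add(24, H)) (Function('o')(W, H) = Mul(Add(24, H), Add(-60, W)) = Mul(Add(-60, W), Add(24, H)))
g = Rational(828475243, 171396987) (g = Add(5, Mul(-1, Add(Mul(Add(-1440, Mul(-60, 2), Mul(24, 146), Mul(2, 146)), Pow(23754, -1)), Mul(1042, Pow(14431, -1))))) = Add(5, Mul(-1, Add(Mul(Add(-1440, -120, 3504, 292), Rational(1, 23754)), Mul(1042, Rational(1, 14431))))) = Add(5, Mul(-1, Add(Mul(2236, Rational(1, 23754)), Rational(1042, 14431)))) = Add(5, Mul(-1, Add(Rational(1118, 11877), Rational(1042, 14431)))) = Add(5, Mul(-1, Rational(28509692, 171396987))) = Add(5, Rational(-28509692, 171396987)) = Rational(828475243, 171396987) ≈ 4.8337)
Add(g, Mul(-1, 50006)) = Add(Rational(828475243, 171396987), Mul(-1, 50006)) = Add(Rational(828475243, 171396987), -50006) = Rational(-8570049256679, 171396987)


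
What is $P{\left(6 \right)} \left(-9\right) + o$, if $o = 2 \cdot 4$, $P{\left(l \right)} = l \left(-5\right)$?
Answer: $278$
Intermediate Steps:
$P{\left(l \right)} = - 5 l$
$o = 8$
$P{\left(6 \right)} \left(-9\right) + o = \left(-5\right) 6 \left(-9\right) + 8 = \left(-30\right) \left(-9\right) + 8 = 270 + 8 = 278$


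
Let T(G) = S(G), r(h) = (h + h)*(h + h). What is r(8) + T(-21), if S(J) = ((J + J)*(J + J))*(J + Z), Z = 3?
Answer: -31496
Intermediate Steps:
r(h) = 4*h² (r(h) = (2*h)*(2*h) = 4*h²)
S(J) = 4*J²*(3 + J) (S(J) = ((J + J)*(J + J))*(J + 3) = ((2*J)*(2*J))*(3 + J) = (4*J²)*(3 + J) = 4*J²*(3 + J))
T(G) = 4*G²*(3 + G)
r(8) + T(-21) = 4*8² + 4*(-21)²*(3 - 21) = 4*64 + 4*441*(-18) = 256 - 31752 = -31496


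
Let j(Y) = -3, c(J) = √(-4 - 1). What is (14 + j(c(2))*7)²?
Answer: 49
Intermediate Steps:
c(J) = I*√5 (c(J) = √(-5) = I*√5)
(14 + j(c(2))*7)² = (14 - 3*7)² = (14 - 21)² = (-7)² = 49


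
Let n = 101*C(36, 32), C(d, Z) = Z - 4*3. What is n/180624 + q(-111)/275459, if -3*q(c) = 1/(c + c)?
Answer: 15440861771/1380687553044 ≈ 0.011183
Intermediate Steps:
q(c) = -1/(6*c) (q(c) = -1/(3*(c + c)) = -1/(2*c)/3 = -1/(6*c))
C(d, Z) = -12 + Z (C(d, Z) = Z - 12 = -12 + Z)
n = 2020 (n = 101*(-12 + 32) = 101*20 = 2020)
n/180624 + q(-111)/275459 = 2020/180624 - ⅙/(-111)/275459 = 2020*(1/180624) - ⅙*(-1/111)*(1/275459) = 505/45156 + (1/666)*(1/275459) = 505/45156 + 1/183455694 = 15440861771/1380687553044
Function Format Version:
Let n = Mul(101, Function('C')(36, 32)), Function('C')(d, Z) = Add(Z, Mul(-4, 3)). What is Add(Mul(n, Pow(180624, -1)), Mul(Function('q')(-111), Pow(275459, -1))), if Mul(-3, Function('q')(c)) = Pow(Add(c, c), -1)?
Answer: Rational(15440861771, 1380687553044) ≈ 0.011183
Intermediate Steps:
Function('q')(c) = Mul(Rational(-1, 6), Pow(c, -1)) (Function('q')(c) = Mul(Rational(-1, 3), Pow(Add(c, c), -1)) = Mul(Rational(-1, 3), Pow(Mul(2, c), -1)) = Mul(Rational(-1, 3), Mul(Rational(1, 2), Pow(c, -1))) = Mul(Rational(-1, 6), Pow(c, -1)))
Function('C')(d, Z) = Add(-12, Z) (Function('C')(d, Z) = Add(Z, -12) = Add(-12, Z))
n = 2020 (n = Mul(101, Add(-12, 32)) = Mul(101, 20) = 2020)
Add(Mul(n, Pow(180624, -1)), Mul(Function('q')(-111), Pow(275459, -1))) = Add(Mul(2020, Pow(180624, -1)), Mul(Mul(Rational(-1, 6), Pow(-111, -1)), Pow(275459, -1))) = Add(Mul(2020, Rational(1, 180624)), Mul(Mul(Rational(-1, 6), Rational(-1, 111)), Rational(1, 275459))) = Add(Rational(505, 45156), Mul(Rational(1, 666), Rational(1, 275459))) = Add(Rational(505, 45156), Rational(1, 183455694)) = Rational(15440861771, 1380687553044)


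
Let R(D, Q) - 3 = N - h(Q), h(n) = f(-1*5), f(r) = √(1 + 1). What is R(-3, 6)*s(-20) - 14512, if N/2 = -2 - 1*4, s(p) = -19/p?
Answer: -290411/20 - 19*√2/20 ≈ -14522.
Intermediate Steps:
f(r) = √2
h(n) = √2
N = -12 (N = 2*(-2 - 1*4) = 2*(-2 - 4) = 2*(-6) = -12)
R(D, Q) = -9 - √2 (R(D, Q) = 3 + (-12 - √2) = -9 - √2)
R(-3, 6)*s(-20) - 14512 = (-9 - √2)*(-19/(-20)) - 14512 = (-9 - √2)*(-19*(-1/20)) - 14512 = (-9 - √2)*(19/20) - 14512 = (-171/20 - 19*√2/20) - 14512 = -290411/20 - 19*√2/20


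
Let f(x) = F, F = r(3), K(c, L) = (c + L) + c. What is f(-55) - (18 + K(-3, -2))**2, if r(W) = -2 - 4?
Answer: -106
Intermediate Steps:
K(c, L) = L + 2*c (K(c, L) = (L + c) + c = L + 2*c)
r(W) = -6
F = -6
f(x) = -6
f(-55) - (18 + K(-3, -2))**2 = -6 - (18 + (-2 + 2*(-3)))**2 = -6 - (18 + (-2 - 6))**2 = -6 - (18 - 8)**2 = -6 - 1*10**2 = -6 - 1*100 = -6 - 100 = -106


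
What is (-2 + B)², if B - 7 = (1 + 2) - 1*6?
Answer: 4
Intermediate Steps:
B = 4 (B = 7 + ((1 + 2) - 1*6) = 7 + (3 - 6) = 7 - 3 = 4)
(-2 + B)² = (-2 + 4)² = 2² = 4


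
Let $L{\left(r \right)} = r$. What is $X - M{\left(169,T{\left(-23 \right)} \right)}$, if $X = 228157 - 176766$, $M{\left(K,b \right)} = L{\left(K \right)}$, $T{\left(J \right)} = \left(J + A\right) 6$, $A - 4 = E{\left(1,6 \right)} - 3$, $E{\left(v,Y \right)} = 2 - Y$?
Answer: $51222$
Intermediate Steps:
$A = -3$ ($A = 4 + \left(\left(2 - 6\right) - 3\right) = 4 - 7 = -3$)
$T{\left(J \right)} = -18 + 6 J$ ($T{\left(J \right)} = \left(J - 3\right) 6 = \left(-3 + J\right) 6 = -18 + 6 J$)
$M{\left(K,b \right)} = K$
$X = 51391$ ($X = 228157 - 176766 = 51391$)
$X - M{\left(169,T{\left(-23 \right)} \right)} = 51391 - 169 = 51222$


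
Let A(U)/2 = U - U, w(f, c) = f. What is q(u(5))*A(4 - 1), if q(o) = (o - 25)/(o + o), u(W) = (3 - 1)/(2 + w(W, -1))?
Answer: 0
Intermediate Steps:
A(U) = 0 (A(U) = 2*(U - U) = 2*0 = 0)
u(W) = 2/(2 + W) (u(W) = (3 - 1)/(2 + W) = 2/(2 + W))
q(o) = (-25 + o)/(2*o) (q(o) = (-25 + o)/((2*o)) = (-25 + o)*(1/(2*o)) = (-25 + o)/(2*o))
q(u(5))*A(4 - 1) = ((-25 + 2/(2 + 5))/(2*((2/(2 + 5)))))*0 = ((-25 + 2/7)/(2*((2/7))))*0 = ((-25 + 2*(1/7))/(2*((2*(1/7)))))*0 = ((-25 + 2/7)/(2*(2/7)))*0 = ((1/2)*(7/2)*(-173/7))*0 = -173/4*0 = 0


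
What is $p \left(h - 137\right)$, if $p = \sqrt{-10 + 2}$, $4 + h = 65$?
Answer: $- 152 i \sqrt{2} \approx - 214.96 i$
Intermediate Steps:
$h = 61$ ($h = -4 + 65 = 61$)
$p = 2 i \sqrt{2}$ ($p = \sqrt{-8} = 2 i \sqrt{2} \approx 2.8284 i$)
$p \left(h - 137\right) = 2 i \sqrt{2} \left(61 - 137\right) = 2 i \sqrt{2} \left(-76\right) = - 152 i \sqrt{2}$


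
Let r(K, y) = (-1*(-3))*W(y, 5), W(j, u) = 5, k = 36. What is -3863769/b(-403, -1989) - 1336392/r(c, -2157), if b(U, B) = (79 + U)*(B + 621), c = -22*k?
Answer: -65821072831/738720 ≈ -89102.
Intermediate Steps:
c = -792 (c = -22*36 = -792)
b(U, B) = (79 + U)*(621 + B)
r(K, y) = 15 (r(K, y) = -1*(-3)*5 = 3*5 = 15)
-3863769/b(-403, -1989) - 1336392/r(c, -2157) = -3863769/(49059 + 79*(-1989) + 621*(-403) - 1989*(-403)) - 1336392/15 = -3863769/(49059 - 157131 - 250263 + 801567) - 1336392*1/15 = -3863769/443232 - 445464/5 = -3863769*1/443232 - 445464/5 = -1287923/147744 - 445464/5 = -65821072831/738720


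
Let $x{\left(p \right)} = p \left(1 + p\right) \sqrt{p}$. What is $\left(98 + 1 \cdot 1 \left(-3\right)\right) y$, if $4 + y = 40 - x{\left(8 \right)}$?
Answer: $3420 - 13680 \sqrt{2} \approx -15926.0$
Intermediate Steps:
$x{\left(p \right)} = p^{\frac{3}{2}} \left(1 + p\right)$
$y = 36 - 144 \sqrt{2}$ ($y = -4 + \left(40 - 8^{\frac{3}{2}} \left(1 + 8\right)\right) = -4 + \left(40 - 16 \sqrt{2} \cdot 9\right) = -4 + \left(40 - 144 \sqrt{2}\right) = 36 - 144 \sqrt{2} \approx -167.65$)
$\left(98 + 1 \cdot 1 \left(-3\right)\right) y = \left(98 + 1 \cdot 1 \left(-3\right)\right) \left(36 - 144 \sqrt{2}\right) = \left(98 + 1 \left(-3\right)\right) \left(36 - 144 \sqrt{2}\right) = \left(98 - 3\right) \left(36 - 144 \sqrt{2}\right) = 95 \left(36 - 144 \sqrt{2}\right) = 3420 - 13680 \sqrt{2}$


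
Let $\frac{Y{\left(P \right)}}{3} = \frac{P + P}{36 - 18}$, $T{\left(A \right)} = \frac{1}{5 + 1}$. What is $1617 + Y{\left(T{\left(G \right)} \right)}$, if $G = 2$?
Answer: $\frac{29107}{18} \approx 1617.1$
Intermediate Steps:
$T{\left(A \right)} = \frac{1}{6}$
$Y{\left(P \right)} = \frac{P}{3}$ ($Y{\left(P \right)} = 3 \frac{P + P}{36 - 18} = 3 \frac{2 P}{18} = 3 \cdot 2 P \frac{1}{18} = 3 \frac{P}{9} = \frac{P}{3}$)
$1617 + Y{\left(T{\left(G \right)} \right)} = 1617 + \frac{1}{3} \cdot \frac{1}{6} = 1617 + \frac{1}{18} = \frac{29107}{18}$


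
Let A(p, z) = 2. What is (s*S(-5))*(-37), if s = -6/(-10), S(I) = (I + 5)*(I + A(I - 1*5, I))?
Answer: 0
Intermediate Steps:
S(I) = (2 + I)*(5 + I) (S(I) = (I + 5)*(I + 2) = (5 + I)*(2 + I) = (2 + I)*(5 + I))
s = 3/5 (s = -6*(-1/10) = 3/5 ≈ 0.60000)
(s*S(-5))*(-37) = (3*(10 + (-5)**2 + 7*(-5))/5)*(-37) = (3*(10 + 25 - 35)/5)*(-37) = ((3/5)*0)*(-37) = 0*(-37) = 0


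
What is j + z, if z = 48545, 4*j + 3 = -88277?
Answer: 26475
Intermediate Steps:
j = -22070 (j = -¾ + (¼)*(-88277) = -¾ - 88277/4 = -22070)
j + z = -22070 + 48545 = 26475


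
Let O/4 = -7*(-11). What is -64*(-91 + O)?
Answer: -13888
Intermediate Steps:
O = 308 (O = 4*(-7*(-11)) = 4*77 = 308)
-64*(-91 + O) = -64*(-91 + 308) = -64*217 = -13888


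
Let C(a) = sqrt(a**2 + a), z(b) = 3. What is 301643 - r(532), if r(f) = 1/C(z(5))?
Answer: 301643 - sqrt(3)/6 ≈ 3.0164e+5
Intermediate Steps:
C(a) = sqrt(a + a**2)
r(f) = sqrt(3)/6 (r(f) = 1/(sqrt(3*(1 + 3))) = 1/(sqrt(3*4)) = 1/(sqrt(12)) = 1/(2*sqrt(3)) = sqrt(3)/6)
301643 - r(532) = 301643 - sqrt(3)/6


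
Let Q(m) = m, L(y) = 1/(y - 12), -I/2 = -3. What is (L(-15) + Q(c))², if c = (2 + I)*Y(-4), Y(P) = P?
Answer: 748225/729 ≈ 1026.4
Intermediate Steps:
I = 6 (I = -2*(-3) = 6)
L(y) = 1/(-12 + y)
c = -32 (c = (2 + 6)*(-4) = 8*(-4) = -32)
(L(-15) + Q(c))² = (1/(-12 - 15) - 32)² = (1/(-27) - 32)² = (-1/27 - 32)² = (-865/27)² = 748225/729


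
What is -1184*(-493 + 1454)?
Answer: -1137824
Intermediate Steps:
-1184*(-493 + 1454) = -1184*961 = -1137824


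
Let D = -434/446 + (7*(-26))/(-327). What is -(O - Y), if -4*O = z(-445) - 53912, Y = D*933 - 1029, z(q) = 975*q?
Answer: -11994470233/97228 ≈ -1.2336e+5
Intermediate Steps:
D = -30373/72921 (D = -434*1/446 - 182*(-1/327) = -217/223 + 182/327 = -30373/72921 ≈ -0.41652)
Y = -34457906/24307 (Y = -30373/72921*933 - 1029 = -9446003/24307 - 1029 = -34457906/24307 ≈ -1417.6)
O = 487787/4 (O = -(975*(-445) - 53912)/4 = -(-433875 - 53912)/4 = -1/4*(-487787) = 487787/4 ≈ 1.2195e+5)
-(O - Y) = -(487787/4 - 1*(-34457906/24307)) = -(487787/4 + 34457906/24307) = -1*11994470233/97228 = -11994470233/97228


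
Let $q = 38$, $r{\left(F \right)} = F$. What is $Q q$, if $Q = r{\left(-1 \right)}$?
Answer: $-38$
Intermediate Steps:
$Q = -1$
$Q q = \left(-1\right) 38 = -38$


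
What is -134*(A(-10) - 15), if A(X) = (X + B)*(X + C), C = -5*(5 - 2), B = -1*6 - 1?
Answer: -54940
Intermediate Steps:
B = -7 (B = -6 - 1 = -7)
C = -15 (C = -5*3 = -15)
A(X) = (-15 + X)*(-7 + X) (A(X) = (X - 7)*(X - 15) = (-7 + X)*(-15 + X) = (-15 + X)*(-7 + X))
-134*(A(-10) - 15) = -134*((105 + (-10)² - 22*(-10)) - 15) = -134*((105 + 100 + 220) - 15) = -134*(425 - 15) = -134*410 = -54940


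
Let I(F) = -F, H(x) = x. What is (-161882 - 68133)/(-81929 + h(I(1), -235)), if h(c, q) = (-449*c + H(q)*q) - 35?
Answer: 46003/5258 ≈ 8.7491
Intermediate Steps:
h(c, q) = -35 + q**2 - 449*c (h(c, q) = (-449*c + q*q) - 35 = (-449*c + q**2) - 35 = (q**2 - 449*c) - 35 = -35 + q**2 - 449*c)
(-161882 - 68133)/(-81929 + h(I(1), -235)) = (-161882 - 68133)/(-81929 + (-35 + (-235)**2 - (-449))) = -230015/(-81929 + (-35 + 55225 - 449*(-1))) = -230015/(-81929 + (-35 + 55225 + 449)) = -230015/(-81929 + 55639) = -230015/(-26290) = -230015*(-1/26290) = 46003/5258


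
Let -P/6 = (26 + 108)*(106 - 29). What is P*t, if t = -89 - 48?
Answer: 8481396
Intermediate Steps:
P = -61908 (P = -6*(26 + 108)*(106 - 29) = -804*77 = -6*10318 = -61908)
t = -137
P*t = -61908*(-137) = 8481396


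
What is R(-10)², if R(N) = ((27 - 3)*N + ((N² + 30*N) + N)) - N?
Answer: 193600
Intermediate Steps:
R(N) = N² + 54*N (R(N) = (24*N + (N² + 31*N)) - N = (N² + 55*N) - N = N² + 54*N)
R(-10)² = (-10*(54 - 10))² = (-10*44)² = (-440)² = 193600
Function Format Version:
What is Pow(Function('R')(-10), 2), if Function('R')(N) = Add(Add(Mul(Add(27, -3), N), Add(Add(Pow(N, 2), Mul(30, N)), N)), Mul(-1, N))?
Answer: 193600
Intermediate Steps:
Function('R')(N) = Add(Pow(N, 2), Mul(54, N)) (Function('R')(N) = Add(Add(Mul(24, N), Add(Pow(N, 2), Mul(31, N))), Mul(-1, N)) = Add(Add(Pow(N, 2), Mul(55, N)), Mul(-1, N)) = Add(Pow(N, 2), Mul(54, N)))
Pow(Function('R')(-10), 2) = Pow(Mul(-10, Add(54, -10)), 2) = Pow(Mul(-10, 44), 2) = Pow(-440, 2) = 193600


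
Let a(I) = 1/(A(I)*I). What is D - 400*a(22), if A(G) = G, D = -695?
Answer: -84195/121 ≈ -695.83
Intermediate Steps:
a(I) = I**(-2) (a(I) = 1/(I*I) = 1/(I**2) = I**(-2))
D - 400*a(22) = -695 - 400/22**2 = -695 - 400*1/484 = -695 - 100/121 = -84195/121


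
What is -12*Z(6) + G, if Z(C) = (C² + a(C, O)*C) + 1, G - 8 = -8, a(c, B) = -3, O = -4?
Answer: -228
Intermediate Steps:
G = 0 (G = 8 - 8 = 0)
Z(C) = 1 + C² - 3*C (Z(C) = (C² - 3*C) + 1 = 1 + C² - 3*C)
-12*Z(6) + G = -12*(1 + 6² - 3*6) + 0 = -12*(1 + 36 - 18) + 0 = -12*19 + 0 = -228 + 0 = -228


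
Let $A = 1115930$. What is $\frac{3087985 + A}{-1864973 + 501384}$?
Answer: $- \frac{4203915}{1363589} \approx -3.083$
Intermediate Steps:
$\frac{3087985 + A}{-1864973 + 501384} = \frac{3087985 + 1115930}{-1864973 + 501384} = \frac{4203915}{-1363589} = 4203915 \left(- \frac{1}{1363589}\right) = - \frac{4203915}{1363589}$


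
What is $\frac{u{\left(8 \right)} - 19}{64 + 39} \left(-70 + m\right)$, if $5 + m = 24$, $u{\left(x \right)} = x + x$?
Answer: $\frac{153}{103} \approx 1.4854$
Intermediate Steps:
$u{\left(x \right)} = 2 x$
$m = 19$ ($m = -5 + 24 = 19$)
$\frac{u{\left(8 \right)} - 19}{64 + 39} \left(-70 + m\right) = \frac{2 \cdot 8 - 19}{64 + 39} \left(-70 + 19\right) = \frac{16 - 19}{103} \left(-51\right) = \left(-3\right) \frac{1}{103} \left(-51\right) = \left(- \frac{3}{103}\right) \left(-51\right) = \frac{153}{103}$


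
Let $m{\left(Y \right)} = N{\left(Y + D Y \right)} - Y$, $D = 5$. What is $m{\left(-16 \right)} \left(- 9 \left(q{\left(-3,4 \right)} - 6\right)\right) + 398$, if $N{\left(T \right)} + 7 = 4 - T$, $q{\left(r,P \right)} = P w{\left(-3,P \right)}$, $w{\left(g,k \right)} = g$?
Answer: $18056$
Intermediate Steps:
$q{\left(r,P \right)} = - 3 P$ ($q{\left(r,P \right)} = P \left(-3\right) = - 3 P$)
$N{\left(T \right)} = -3 - T$ ($N{\left(T \right)} = -7 - \left(-4 + T\right) = -3 - T$)
$m{\left(Y \right)} = -3 - 7 Y$ ($m{\left(Y \right)} = \left(-3 - \left(Y + 5 Y\right)\right) - Y = \left(-3 - 6 Y\right) - Y = -3 - 7 Y$)
$m{\left(-16 \right)} \left(- 9 \left(q{\left(-3,4 \right)} - 6\right)\right) + 398 = \left(-3 - -112\right) \left(- 9 \left(\left(-3\right) 4 - 6\right)\right) + 398 = \left(-3 + 112\right) \left(- 9 \left(-12 - 6\right)\right) + 398 = 109 \left(\left(-9\right) \left(-18\right)\right) + 398 = 109 \cdot 162 + 398 = 17658 + 398 = 18056$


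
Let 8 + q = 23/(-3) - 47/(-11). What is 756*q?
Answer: -94752/11 ≈ -8613.8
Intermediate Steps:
q = -376/33 (q = -8 + (23/(-3) - 47/(-11)) = -8 + (23*(-⅓) - 47*(-1/11)) = -8 + (-23/3 + 47/11) = -8 - 112/33 = -376/33 ≈ -11.394)
756*q = 756*(-376/33) = -94752/11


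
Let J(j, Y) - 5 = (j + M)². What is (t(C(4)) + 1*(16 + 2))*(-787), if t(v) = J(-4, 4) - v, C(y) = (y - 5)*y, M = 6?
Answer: -24397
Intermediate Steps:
J(j, Y) = 5 + (6 + j)² (J(j, Y) = 5 + (j + 6)² = 5 + (6 + j)²)
C(y) = y*(-5 + y) (C(y) = (-5 + y)*y = y*(-5 + y))
t(v) = 9 - v (t(v) = (5 + (6 - 4)²) - v = (5 + 2²) - v = (5 + 4) - v = 9 - v)
(t(C(4)) + 1*(16 + 2))*(-787) = ((9 - 4*(-5 + 4)) + 1*(16 + 2))*(-787) = ((9 - 4*(-1)) + 1*18)*(-787) = ((9 - 1*(-4)) + 18)*(-787) = ((9 + 4) + 18)*(-787) = (13 + 18)*(-787) = 31*(-787) = -24397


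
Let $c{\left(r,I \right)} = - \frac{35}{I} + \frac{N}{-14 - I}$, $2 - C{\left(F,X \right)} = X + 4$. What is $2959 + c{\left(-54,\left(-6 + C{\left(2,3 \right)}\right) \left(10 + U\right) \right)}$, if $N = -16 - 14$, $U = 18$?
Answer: $\frac{6379629}{2156} \approx 2959.0$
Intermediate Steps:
$C{\left(F,X \right)} = -2 - X$ ($C{\left(F,X \right)} = 2 - \left(X + 4\right) = 2 - \left(4 + X\right) = -2 - X$)
$N = -30$
$c{\left(r,I \right)} = - \frac{35}{I} - \frac{30}{-14 - I}$
$2959 + c{\left(-54,\left(-6 + C{\left(2,3 \right)}\right) \left(10 + U\right) \right)} = 2959 + \frac{5 \left(-98 - \left(-6 - 5\right) \left(10 + 18\right)\right)}{\left(-6 - 5\right) \left(10 + 18\right) \left(14 + \left(-6 - 5\right) \left(10 + 18\right)\right)} = 2959 + \frac{5 \left(-98 - \left(-6 - 5\right) 28\right)}{\left(-6 - 5\right) 28 \left(14 + \left(-6 - 5\right) 28\right)} = 2959 + \frac{5 \left(-98 - \left(-11\right) 28\right)}{\left(-11\right) 28 \left(14 - 308\right)} = 2959 + \frac{5 \left(-98 - -308\right)}{\left(-308\right) \left(14 - 308\right)} = 2959 + 5 \left(- \frac{1}{308}\right) \frac{1}{-294} \left(-98 + 308\right) = 2959 + 5 \left(- \frac{1}{308}\right) \left(- \frac{1}{294}\right) 210 = 2959 + \frac{25}{2156} = \frac{6379629}{2156}$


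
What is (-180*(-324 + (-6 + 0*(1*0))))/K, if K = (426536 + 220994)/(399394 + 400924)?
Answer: 4753888920/64753 ≈ 73416.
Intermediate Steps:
K = 323765/400159 (K = 647530/800318 = 647530*(1/800318) = 323765/400159 ≈ 0.80909)
(-180*(-324 + (-6 + 0*(1*0))))/K = (-180*(-324 + (-6 + 0*(1*0))))/(323765/400159) = -180*(-324 + (-6 + 0*0))*(400159/323765) = -180*(-324 + (-6 + 0))*(400159/323765) = -180*(-324 - 6)*(400159/323765) = -180*(-330)*(400159/323765) = 59400*(400159/323765) = 4753888920/64753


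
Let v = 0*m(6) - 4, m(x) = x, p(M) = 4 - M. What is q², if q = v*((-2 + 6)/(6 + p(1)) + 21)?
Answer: 595984/81 ≈ 7357.8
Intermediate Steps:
v = -4 (v = 0*6 - 4 = 0 - 4 = -4)
q = -772/9 (q = -4*((-2 + 6)/(6 + (4 - 1*1)) + 21) = -4*(4/(6 + (4 - 1)) + 21) = -4*(4/(6 + 3) + 21) = -4*(4/9 + 21) = -4*193/9 = -772/9 ≈ -85.778)
q² = (-772/9)² = 595984/81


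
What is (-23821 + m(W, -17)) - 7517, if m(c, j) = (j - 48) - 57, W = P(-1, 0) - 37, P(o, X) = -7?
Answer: -31460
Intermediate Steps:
W = -44 (W = -7 - 37 = -44)
m(c, j) = -105 + j (m(c, j) = (-48 + j) - 57 = -105 + j)
(-23821 + m(W, -17)) - 7517 = (-23821 + (-105 - 17)) - 7517 = (-23821 - 122) - 7517 = -23943 - 7517 = -31460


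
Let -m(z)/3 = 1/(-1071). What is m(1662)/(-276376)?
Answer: -1/98666232 ≈ -1.0135e-8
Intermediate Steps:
m(z) = 1/357 (m(z) = -3/(-1071) = -3*(-1/1071) = 1/357)
m(1662)/(-276376) = (1/357)/(-276376) = (1/357)*(-1/276376) = -1/98666232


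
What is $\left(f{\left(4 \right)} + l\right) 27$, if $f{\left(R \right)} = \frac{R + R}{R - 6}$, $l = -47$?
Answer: $-1377$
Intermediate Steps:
$f{\left(R \right)} = \frac{2 R}{-6 + R}$
$\left(f{\left(4 \right)} + l\right) 27 = \left(2 \cdot 4 \frac{1}{-6 + 4} - 47\right) 27 = \left(2 \cdot 4 \frac{1}{-2} - 47\right) 27 = \left(2 \cdot 4 \left(- \frac{1}{2}\right) - 47\right) 27 = \left(-4 - 47\right) 27 = \left(-51\right) 27 = -1377$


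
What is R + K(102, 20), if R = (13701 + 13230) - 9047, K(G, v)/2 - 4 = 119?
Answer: 18130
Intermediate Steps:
K(G, v) = 246 (K(G, v) = 8 + 2*119 = 8 + 238 = 246)
R = 17884 (R = 26931 - 9047 = 17884)
R + K(102, 20) = 17884 + 246 = 18130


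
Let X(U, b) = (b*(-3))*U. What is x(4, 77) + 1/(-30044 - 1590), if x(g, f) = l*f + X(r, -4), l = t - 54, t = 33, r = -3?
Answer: -52291003/31634 ≈ -1653.0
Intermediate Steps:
X(U, b) = -3*U*b (X(U, b) = (-3*b)*U = -3*U*b)
l = -21 (l = 33 - 54 = -21)
x(g, f) = -36 - 21*f (x(g, f) = -21*f - 3*(-3)*(-4) = -21*f - 36 = -36 - 21*f)
x(4, 77) + 1/(-30044 - 1590) = (-36 - 21*77) + 1/(-30044 - 1590) = (-36 - 1617) + 1/(-31634) = -1653 - 1/31634 = -52291003/31634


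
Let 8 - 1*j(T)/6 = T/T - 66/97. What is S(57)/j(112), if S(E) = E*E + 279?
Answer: 57036/745 ≈ 76.558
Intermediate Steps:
S(E) = 279 + E² (S(E) = E² + 279 = 279 + E²)
j(T) = 4470/97 (j(T) = 48 - 6*(T/T - 66/97) = 48 - 6*(1 - 66*1/97) = 48 - 6*(1 - 66/97) = 48 - 6*31/97 = 48 - 186/97 = 4470/97)
S(57)/j(112) = (279 + 57²)/(4470/97) = (279 + 3249)*(97/4470) = 3528*(97/4470) = 57036/745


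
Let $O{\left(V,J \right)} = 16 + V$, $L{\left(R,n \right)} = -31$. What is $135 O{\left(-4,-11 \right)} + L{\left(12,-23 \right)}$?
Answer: $1589$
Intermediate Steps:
$135 O{\left(-4,-11 \right)} + L{\left(12,-23 \right)} = 135 \left(16 - 4\right) - 31 = 135 \cdot 12 - 31 = 1620 - 31 = 1589$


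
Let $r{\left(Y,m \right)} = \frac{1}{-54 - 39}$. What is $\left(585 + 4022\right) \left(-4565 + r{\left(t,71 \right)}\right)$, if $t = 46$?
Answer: $- \frac{1955883422}{93} \approx -2.1031 \cdot 10^{7}$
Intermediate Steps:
$r{\left(Y,m \right)} = - \frac{1}{93}$ ($r{\left(Y,m \right)} = \frac{1}{-93} = - \frac{1}{93}$)
$\left(585 + 4022\right) \left(-4565 + r{\left(t,71 \right)}\right) = \left(585 + 4022\right) \left(-4565 - \frac{1}{93}\right) = 4607 \left(- \frac{424546}{93}\right) = - \frac{1955883422}{93}$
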